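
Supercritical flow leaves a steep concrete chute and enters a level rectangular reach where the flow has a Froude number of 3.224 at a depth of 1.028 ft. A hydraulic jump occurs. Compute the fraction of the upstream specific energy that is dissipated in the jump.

Fr₁ = 3.224 (given).
Conjugate-depth relation: y₂/y₁ = ½[√(1 + 8Fr₁²) − 1] = ½[√84.153 − 1] = 4.087.
y₂ = 4.087 × 1.028 = 4.201 ft.
E₁ = y₁(1 + Fr₁²/2) = 1.028×(1 + 3.224²/2) = 6.371 ft. ΔE = (y₂ − y₁)³/(4y₁y₂) = 1.850 ft. ΔE/E₁ = 1.850/6.371 = 0.290.

ΔE/E₁ = 0.290 (29.0%)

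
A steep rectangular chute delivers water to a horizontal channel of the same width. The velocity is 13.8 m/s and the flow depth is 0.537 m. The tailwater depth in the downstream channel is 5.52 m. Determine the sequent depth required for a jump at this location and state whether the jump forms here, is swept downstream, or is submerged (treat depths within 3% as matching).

Fr₁ = V₁/√(g·y₁) = 13.8/√(9.81×0.537) = 6.01.
Sequent-depth ratio: y₂/y₁ = ½[√(1 + 8Fr₁²) − 1] = ½[√290.2 − 1] = 8.02.
y₂ = 8.02 × 0.537 = 4.31 m.
Tailwater y_tw = 5.52 m: y_tw > y₂, so the jump is submerged.

y₂ = 4.31 m; the jump is submerged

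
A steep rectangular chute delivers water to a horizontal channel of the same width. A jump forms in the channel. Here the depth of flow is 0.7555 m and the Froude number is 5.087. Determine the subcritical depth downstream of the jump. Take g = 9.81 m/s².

y₂ = 5.071 m

Fr₁ = 5.087 (given).
By Bélanger, y₂/y₁ = ½[√(1 + 8Fr₁²) − 1] = ½[√208.02 − 1] = 6.711.
y₂ = 6.711 × 0.7555 = 5.071 m.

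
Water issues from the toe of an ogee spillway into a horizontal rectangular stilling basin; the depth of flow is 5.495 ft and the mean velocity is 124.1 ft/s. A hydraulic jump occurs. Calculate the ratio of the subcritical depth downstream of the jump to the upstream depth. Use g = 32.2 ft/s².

Fr₁ = V₁/√(g·y₁) = 124.1/√(32.2×5.495) = 9.330.
Bélanger equation: y₂/y₁ = ½[√(1 + 8Fr₁²) − 1] = ½[√697.32 − 1] = 12.70.

y₂/y₁ = 12.70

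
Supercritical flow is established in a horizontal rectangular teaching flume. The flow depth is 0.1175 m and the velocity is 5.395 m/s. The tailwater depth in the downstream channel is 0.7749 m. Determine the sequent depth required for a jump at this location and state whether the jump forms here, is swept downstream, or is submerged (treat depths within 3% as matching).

y₂ = 0.7783 m; the jump forms here

Fr₁ = V₁/√(g·y₁) = 5.395/√(9.81×0.1175) = 5.025.
Conjugate-depth relation: y₂/y₁ = ½[√(1 + 8Fr₁²) − 1] = ½[√203.01 − 1] = 6.624.
y₂ = 6.624 × 0.1175 = 0.7783 m.
Tailwater y_tw = 0.7749 m: y_tw ≈ y₂, so the jump forms here.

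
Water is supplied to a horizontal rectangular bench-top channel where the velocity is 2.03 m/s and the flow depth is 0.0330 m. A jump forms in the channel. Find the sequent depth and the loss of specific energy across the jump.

Fr₁ = V₁/√(g·y₁) = 2.03/√(9.81×0.0330) = 3.57.
Sequent-depth ratio: y₂/y₁ = ½[√(1 + 8Fr₁²) − 1] = ½[√102.8 − 1] = 4.57.
y₂ = 4.57 × 0.0330 = 0.151 m.
q = V₁·y₁ = 2.03 × 0.0330 = 0.0670 m²/s. V₂ = q/y₂ = 0.0670/0.151 = 0.444 m/s. E₁ = y₁ + V₁²/2g = 0.243 m; E₂ = y₂ + V₂²/2g = 0.161 m. ΔE = E₁ − E₂ = 0.0822 m.

y₂ = 0.151 m; ΔE = 0.0822 m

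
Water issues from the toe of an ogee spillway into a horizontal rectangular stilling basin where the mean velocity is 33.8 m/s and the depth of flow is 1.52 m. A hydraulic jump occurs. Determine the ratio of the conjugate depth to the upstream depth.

Fr₁ = V₁/√(g·y₁) = 33.8/√(9.81×1.52) = 8.75.
From the momentum equation for a rectangular channel, y₂/y₁ = ½[√(1 + 8Fr₁²) − 1] = ½[√613.9 − 1] = 11.9.

y₂/y₁ = 11.9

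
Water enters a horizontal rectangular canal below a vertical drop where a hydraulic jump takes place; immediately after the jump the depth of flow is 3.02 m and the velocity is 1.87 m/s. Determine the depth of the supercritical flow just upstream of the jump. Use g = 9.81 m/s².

Fr₂ = V₂/√(g·y₂) = 1.87/√(9.81×3.02) = 0.344.
From the momentum equation (using Fr₂), y₁/y₂ = ½[√(1 + 8Fr₂²) − 1] = ½[√1.944 − 1] = 0.197.
y₁ = 0.197 × 3.02 = 0.596 m.

y₁ = 0.596 m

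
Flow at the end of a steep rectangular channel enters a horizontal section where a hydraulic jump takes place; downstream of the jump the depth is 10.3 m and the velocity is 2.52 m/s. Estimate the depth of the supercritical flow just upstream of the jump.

y₁ = 1.16 m

Fr₂ = V₂/√(g·y₂) = 2.52/√(9.81×10.3) = 0.251.
Since the conjugate-depth ratio holds either way, y₁/y₂ = ½[√(1 + 8Fr₂²) − 1] = ½[√1.503 − 1] = 0.113.
y₁ = 0.113 × 10.3 = 1.16 m.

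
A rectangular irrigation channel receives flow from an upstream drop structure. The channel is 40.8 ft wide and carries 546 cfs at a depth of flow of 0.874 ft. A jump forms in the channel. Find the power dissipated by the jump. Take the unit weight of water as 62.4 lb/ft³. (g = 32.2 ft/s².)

q = Q/b = 546/40.8 = 13.4 ft²/s; V₁ = q/y₁ = 15.3 ft/s. Fr₁ = V₁/√(g·y₁) = 2.89.
Bélanger equation: y₂/y₁ = ½[√(1 + 8Fr₁²) − 1] = ½[√67.64 − 1] = 3.61.
y₂ = 3.61 × 0.874 = 3.16 ft.
V₂ = q/y₂ = 13.4/3.16 = 4.24 ft/s. E₁ = y₁ + V₁²/2g = 4.51 ft; E₂ = y₂ + V₂²/2g = 3.44 ft. ΔE = E₁ − E₂ = 1.08 ft.
P = γ·Q·ΔE/550 = 62.4 × 546 × 1.08 / 550 = 66.8 hp.

P = 66.8 hp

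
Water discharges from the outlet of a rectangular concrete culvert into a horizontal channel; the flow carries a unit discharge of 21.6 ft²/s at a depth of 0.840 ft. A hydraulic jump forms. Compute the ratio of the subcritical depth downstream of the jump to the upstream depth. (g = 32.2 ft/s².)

V₁ = q/y₁ = 21.6/0.840 = 25.7 ft/s. Fr₁ = V₁/√(g·y₁) = 25.7/√(32.2×0.840) = 4.94.
Bélanger equation: y₂/y₁ = ½[√(1 + 8Fr₁²) − 1] = ½[√196.6 − 1] = 6.51.

y₂/y₁ = 6.51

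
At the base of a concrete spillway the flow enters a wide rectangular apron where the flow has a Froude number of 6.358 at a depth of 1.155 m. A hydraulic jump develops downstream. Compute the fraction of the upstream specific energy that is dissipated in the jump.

ΔE/E₁ = 0.586 (58.6%)

Fr₁ = 6.358 (given).
Sequent-depth ratio: y₂/y₁ = ½[√(1 + 8Fr₁²) − 1] = ½[√324.39 − 1] = 8.505.
y₂ = 8.505 × 1.155 = 9.824 m.
E₁ = y₁(1 + Fr₁²/2) = 1.155×(1 + 6.358²/2) = 24.50 m. ΔE = (y₂ − y₁)³/(4y₁y₂) = 14.35 m. ΔE/E₁ = 14.35/24.50 = 0.586.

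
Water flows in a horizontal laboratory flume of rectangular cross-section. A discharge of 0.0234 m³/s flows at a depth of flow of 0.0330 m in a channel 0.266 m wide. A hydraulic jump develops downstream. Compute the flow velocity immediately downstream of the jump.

V₂ = 0.434 m/s

q = Q/b = 0.0234/0.266 = 0.0880 m²/s; V₁ = q/y₁ = 2.67 m/s. Fr₁ = V₁/√(g·y₁) = 4.69.
Conjugate-depth relation: y₂/y₁ = ½[√(1 + 8Fr₁²) − 1] = ½[√176.6 − 1] = 6.14.
y₂ = 6.14 × 0.0330 = 0.203 m.
V₂ = q/y₂ = 0.0880/0.203 = 0.434 m/s.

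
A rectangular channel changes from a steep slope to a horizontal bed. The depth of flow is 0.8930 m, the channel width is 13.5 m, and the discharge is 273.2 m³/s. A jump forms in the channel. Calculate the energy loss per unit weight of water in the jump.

q = Q/b = 273.2/13.5 = 20.24 m²/s; V₁ = q/y₁ = 22.66 m/s. Fr₁ = V₁/√(g·y₁) = 7.657.
From the momentum equation for a rectangular channel, y₂/y₁ = ½[√(1 + 8Fr₁²) − 1] = ½[√469.99 − 1] = 10.34.
y₂ = 10.34 × 0.8930 = 9.233 m.
V₂ = q/y₂ = 20.24/9.233 = 2.192 m/s. E₁ = y₁ + V₁²/2g = 27.07 m; E₂ = y₂ + V₂²/2g = 9.478 m. ΔE = E₁ − E₂ = 17.59 m.

ΔE = 17.59 m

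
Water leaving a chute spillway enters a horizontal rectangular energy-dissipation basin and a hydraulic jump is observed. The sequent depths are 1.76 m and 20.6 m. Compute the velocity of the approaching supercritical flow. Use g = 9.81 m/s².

V₁ = 35.8 m/s

For a rectangular channel the momentum equation gives q² = ½·g·y₁·y₂·(y₁ + y₂) = ½×9.81×1.76×20.6×22.4 = 3976.
q = √3976 = 63.1 m²/s.
V₁ = q/y₁ = 63.1/1.76 = 35.8 m/s.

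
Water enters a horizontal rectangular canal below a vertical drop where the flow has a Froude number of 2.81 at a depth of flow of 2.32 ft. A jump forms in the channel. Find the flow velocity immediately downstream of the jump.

V₂ = 6.93 ft/s

Fr₁ = 2.81 (given).
Sequent-depth ratio: y₂/y₁ = ½[√(1 + 8Fr₁²) − 1] = ½[√64.17 − 1] = 3.51.
y₂ = 3.51 × 2.32 = 8.13 ft.
V₁ = Fr₁·√(g·y₁) = 2.81×√(32.2×2.32) = 24.3 ft/s; q = V₁·y₁ = 56.3 ft²/s.
V₂ = q/y₂ = 56.3/8.13 = 6.93 ft/s.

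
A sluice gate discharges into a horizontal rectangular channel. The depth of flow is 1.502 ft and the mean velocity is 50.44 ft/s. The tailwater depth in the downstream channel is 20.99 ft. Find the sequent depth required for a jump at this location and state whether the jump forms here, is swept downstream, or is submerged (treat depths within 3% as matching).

y₂ = 14.67 ft; the jump is submerged

Fr₁ = V₁/√(g·y₁) = 50.44/√(32.2×1.502) = 7.253.
From the momentum equation for a rectangular channel, y₂/y₁ = ½[√(1 + 8Fr₁²) − 1] = ½[√421.84 − 1] = 9.769.
y₂ = 9.769 × 1.502 = 14.67 ft.
Tailwater y_tw = 20.99 ft: y_tw > y₂, so the jump is submerged.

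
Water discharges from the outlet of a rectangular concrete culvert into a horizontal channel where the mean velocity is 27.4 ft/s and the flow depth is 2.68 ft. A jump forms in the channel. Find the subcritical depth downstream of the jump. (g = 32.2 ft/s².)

Fr₁ = V₁/√(g·y₁) = 27.4/√(32.2×2.68) = 2.95.
Bélanger equation: y₂/y₁ = ½[√(1 + 8Fr₁²) − 1] = ½[√70.60 − 1] = 3.70.
y₂ = 3.70 × 2.68 = 9.92 ft.

y₂ = 9.92 ft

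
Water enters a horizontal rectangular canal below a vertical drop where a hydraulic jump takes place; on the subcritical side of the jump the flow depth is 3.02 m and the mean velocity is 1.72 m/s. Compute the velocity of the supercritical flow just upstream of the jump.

Fr₂ = V₂/√(g·y₂) = 1.72/√(9.81×3.02) = 0.316.
Applying the sequent-depth relation in reverse, y₁/y₂ = ½[√(1 + 8Fr₂²) − 1] = ½[√1.799 − 1] = 0.171.
y₁ = 0.171 × 3.02 = 0.515 m.
V₁ = q/y₁ = 5.19/0.515 = 10.1 m/s.

V₁ = 10.1 m/s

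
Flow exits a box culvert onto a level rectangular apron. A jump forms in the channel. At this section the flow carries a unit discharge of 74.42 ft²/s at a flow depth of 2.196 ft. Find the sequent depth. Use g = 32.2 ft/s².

V₁ = q/y₁ = 74.42/2.196 = 33.89 ft/s. Fr₁ = V₁/√(g·y₁) = 33.89/√(32.2×2.196) = 4.030.
Conjugate-depth relation: y₂/y₁ = ½[√(1 + 8Fr₁²) − 1] = ½[√130.93 − 1] = 5.221.
y₂ = 5.221 × 2.196 = 11.47 ft.

y₂ = 11.47 ft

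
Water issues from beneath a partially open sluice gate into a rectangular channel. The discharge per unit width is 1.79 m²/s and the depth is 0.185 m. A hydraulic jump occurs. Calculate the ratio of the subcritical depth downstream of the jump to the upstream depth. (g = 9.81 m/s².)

y₂/y₁ = 9.67

V₁ = q/y₁ = 1.79/0.185 = 9.68 m/s. Fr₁ = V₁/√(g·y₁) = 9.68/√(9.81×0.185) = 7.18.
Conjugate-depth relation: y₂/y₁ = ½[√(1 + 8Fr₁²) − 1] = ½[√413.7 − 1] = 9.67.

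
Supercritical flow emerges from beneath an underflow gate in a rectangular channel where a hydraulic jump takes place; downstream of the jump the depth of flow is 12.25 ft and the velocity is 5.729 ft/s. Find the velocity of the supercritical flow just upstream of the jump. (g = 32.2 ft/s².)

V₁ = 39.43 ft/s

Fr₂ = V₂/√(g·y₂) = 5.729/√(32.2×12.25) = 0.2885.
The Bélanger relation is symmetric: y₁/y₂ = ½[√(1 + 8Fr₂²) − 1] = ½[√1.6657 − 1] = 0.1453.
y₁ = 0.1453 × 12.25 = 1.780 ft.
V₁ = q/y₁ = 70.18/1.780 = 39.43 ft/s.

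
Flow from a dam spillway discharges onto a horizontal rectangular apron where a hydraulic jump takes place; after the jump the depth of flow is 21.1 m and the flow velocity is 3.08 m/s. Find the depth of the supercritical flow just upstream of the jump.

Fr₂ = V₂/√(g·y₂) = 3.08/√(9.81×21.1) = 0.214.
The Bélanger relation is symmetric: y₁/y₂ = ½[√(1 + 8Fr₂²) − 1] = ½[√1.367 − 1] = 0.0845.
y₁ = 0.0845 × 21.1 = 1.78 m.

y₁ = 1.78 m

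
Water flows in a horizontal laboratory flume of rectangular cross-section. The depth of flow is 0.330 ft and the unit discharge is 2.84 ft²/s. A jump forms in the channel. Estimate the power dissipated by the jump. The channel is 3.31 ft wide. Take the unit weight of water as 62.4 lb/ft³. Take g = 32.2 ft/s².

V₁ = q/y₁ = 2.84/0.330 = 8.61 ft/s. Fr₁ = V₁/√(g·y₁) = 8.61/√(32.2×0.330) = 2.64.
Bélanger equation: y₂/y₁ = ½[√(1 + 8Fr₁²) − 1] = ½[√56.76 − 1] = 3.27.
y₂ = 3.27 × 0.330 = 1.08 ft.
V₂ = q/y₂ = 2.84/1.08 = 2.63 ft/s. E₁ = y₁ + V₁²/2g = 1.48 ft; E₂ = y₂ + V₂²/2g = 1.19 ft. ΔE = E₁ − E₂ = 0.294 ft.
Q = q·b = 2.84 × 3.31 = 9.40 cfs. P = γ·Q·ΔE/550 = 62.4 × 9.40 × 0.294 / 550 = 0.314 hp.

P = 0.314 hp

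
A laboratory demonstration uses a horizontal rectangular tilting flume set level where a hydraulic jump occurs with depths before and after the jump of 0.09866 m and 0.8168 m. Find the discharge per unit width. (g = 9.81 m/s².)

For a rectangular channel the momentum equation gives q² = ½·g·y₁·y₂·(y₁ + y₂) = ½×9.81×0.09866×0.8168×0.9155 = 0.3619.
q = √0.3619 = 0.6015 m²/s.

q = 0.6015 m²/s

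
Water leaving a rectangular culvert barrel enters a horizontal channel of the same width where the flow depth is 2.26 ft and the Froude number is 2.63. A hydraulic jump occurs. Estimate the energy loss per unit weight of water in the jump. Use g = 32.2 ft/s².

ΔE = 1.99 ft

Fr₁ = 2.63 (given).
Sequent-depth ratio: y₂/y₁ = ½[√(1 + 8Fr₁²) − 1] = ½[√56.34 − 1] = 3.25.
y₂ = 3.25 × 2.26 = 7.35 ft.
V₁ = Fr₁·√(g·y₁) = 2.63×√(32.2×2.26) = 22.4 ft/s; q = V₁·y₁ = 50.7 ft²/s. V₂ = q/y₂ = 50.7/7.35 = 6.90 ft/s. E₁ = y₁ + V₁²/2g = 10.1 ft; E₂ = y₂ + V₂²/2g = 8.09 ft. ΔE = E₁ − E₂ = 1.99 ft.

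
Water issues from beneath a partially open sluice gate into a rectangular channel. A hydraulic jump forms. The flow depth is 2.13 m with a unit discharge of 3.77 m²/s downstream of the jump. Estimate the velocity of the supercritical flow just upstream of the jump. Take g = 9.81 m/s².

V₁ = 7.33 m/s

V₂ = q/y₂ = 3.77/2.13 = 1.77 m/s; Fr₂ = V₂/√(g·y₂) = 0.387.
Since the conjugate-depth ratio holds either way, y₁/y₂ = ½[√(1 + 8Fr₂²) − 1] = ½[√2.199 − 1] = 0.242.
y₁ = 0.242 × 2.13 = 0.514 m.
V₁ = q/y₁ = 3.77/0.514 = 7.33 m/s.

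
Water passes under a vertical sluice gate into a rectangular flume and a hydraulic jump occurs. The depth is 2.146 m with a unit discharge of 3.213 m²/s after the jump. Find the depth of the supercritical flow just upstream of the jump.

V₂ = q/y₂ = 3.213/2.146 = 1.497 m/s; Fr₂ = V₂/√(g·y₂) = 0.3263.
Since the conjugate-depth ratio holds either way, y₁/y₂ = ½[√(1 + 8Fr₂²) − 1] = ½[√1.8518 − 1] = 0.1804.
y₁ = 0.1804 × 2.146 = 0.3872 m.

y₁ = 0.3872 m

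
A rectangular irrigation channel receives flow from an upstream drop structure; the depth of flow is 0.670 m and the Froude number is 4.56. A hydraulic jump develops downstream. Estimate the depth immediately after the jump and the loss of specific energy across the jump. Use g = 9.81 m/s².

Fr₁ = 4.56 (given).
Sequent-depth ratio: y₂/y₁ = ½[√(1 + 8Fr₁²) − 1] = ½[√167.3 − 1] = 5.97.
y₂ = 5.97 × 0.670 = 4.00 m.
Head loss: ΔE = (y₂ − y₁)³/(4y₁y₂) = (4.00 − 0.670)³/(4×0.670×4.00) = 36.9/10.7 = 3.44 m.

y₂ = 4.00 m; ΔE = 3.44 m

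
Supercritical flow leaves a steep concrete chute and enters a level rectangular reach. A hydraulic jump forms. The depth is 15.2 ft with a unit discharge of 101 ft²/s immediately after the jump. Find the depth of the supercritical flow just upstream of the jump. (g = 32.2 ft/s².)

V₂ = q/y₂ = 101/15.2 = 6.64 ft/s; Fr₂ = V₂/√(g·y₂) = 0.300.
From the momentum equation (using Fr₂), y₁/y₂ = ½[√(1 + 8Fr₂²) − 1] = ½[√1.722 − 1] = 0.156.
y₁ = 0.156 × 15.2 = 2.37 ft.

y₁ = 2.37 ft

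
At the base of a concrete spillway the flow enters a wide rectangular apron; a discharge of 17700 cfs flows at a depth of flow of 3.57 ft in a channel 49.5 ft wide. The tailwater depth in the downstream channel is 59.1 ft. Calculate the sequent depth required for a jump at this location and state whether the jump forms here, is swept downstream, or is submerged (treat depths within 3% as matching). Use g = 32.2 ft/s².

q = Q/b = 17700/49.5 = 358 ft²/s; V₁ = q/y₁ = 100 ft/s. Fr₁ = V₁/√(g·y₁) = 9.34.
Sequent-depth ratio: y₂/y₁ = ½[√(1 + 8Fr₁²) − 1] = ½[√699.2 − 1] = 12.7.
y₂ = 12.7 × 3.57 = 45.4 ft.
Tailwater y_tw = 59.1 ft: y_tw > y₂, so the jump is submerged.

y₂ = 45.4 ft; the jump is submerged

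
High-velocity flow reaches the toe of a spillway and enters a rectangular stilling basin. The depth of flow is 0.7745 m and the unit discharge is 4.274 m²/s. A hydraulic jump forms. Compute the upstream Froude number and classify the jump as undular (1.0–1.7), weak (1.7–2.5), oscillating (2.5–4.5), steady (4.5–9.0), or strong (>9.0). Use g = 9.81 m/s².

V₁ = q/y₁ = 4.274/0.7745 = 5.518 m/s. Fr₁ = V₁/√(g·y₁) = 5.518/√(9.81×0.7745) = 2.002.
Fr₁ = 2.002 lies in the weak range.

Fr₁ = 2.002; weak jump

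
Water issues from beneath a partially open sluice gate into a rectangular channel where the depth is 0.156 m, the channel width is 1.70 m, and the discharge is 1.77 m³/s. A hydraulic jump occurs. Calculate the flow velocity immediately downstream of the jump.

V₂ = 0.934 m/s

q = Q/b = 1.77/1.70 = 1.04 m²/s; V₁ = q/y₁ = 6.67 m/s. Fr₁ = V₁/√(g·y₁) = 5.40.
Bélanger equation: y₂/y₁ = ½[√(1 + 8Fr₁²) − 1] = ½[√233.9 − 1] = 7.15.
y₂ = 7.15 × 0.156 = 1.11 m.
V₂ = q/y₂ = 1.04/1.11 = 0.934 m/s.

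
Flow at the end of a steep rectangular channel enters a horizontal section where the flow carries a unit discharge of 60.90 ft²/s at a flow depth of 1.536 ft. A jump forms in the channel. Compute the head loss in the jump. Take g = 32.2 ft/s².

ΔE = 14.01 ft

V₁ = q/y₁ = 60.90/1.536 = 39.65 ft/s. Fr₁ = V₁/√(g·y₁) = 39.65/√(32.2×1.536) = 5.638.
By Bélanger, y₂/y₁ = ½[√(1 + 8Fr₁²) − 1] = ½[√255.27 − 1] = 7.489.
y₂ = 7.489 × 1.536 = 11.50 ft.
V₂ = q/y₂ = 60.90/11.50 = 5.295 ft/s. E₁ = y₁ + V₁²/2g = 25.95 ft; E₂ = y₂ + V₂²/2g = 11.94 ft. ΔE = E₁ − E₂ = 14.01 ft.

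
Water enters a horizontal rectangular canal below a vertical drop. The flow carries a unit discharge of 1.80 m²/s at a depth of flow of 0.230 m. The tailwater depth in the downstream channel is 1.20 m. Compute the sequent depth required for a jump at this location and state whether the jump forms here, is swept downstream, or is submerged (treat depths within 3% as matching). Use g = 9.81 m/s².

y₂ = 1.58 m; the jump is swept downstream

V₁ = q/y₁ = 1.80/0.230 = 7.83 m/s. Fr₁ = V₁/√(g·y₁) = 7.83/√(9.81×0.230) = 5.21.
From the momentum equation for a rectangular channel, y₂/y₁ = ½[√(1 + 8Fr₁²) − 1] = ½[√218.2 − 1] = 6.89.
y₂ = 6.89 × 0.230 = 1.58 m.
Tailwater y_tw = 1.20 m: y_tw < y₂, so the jump is swept downstream.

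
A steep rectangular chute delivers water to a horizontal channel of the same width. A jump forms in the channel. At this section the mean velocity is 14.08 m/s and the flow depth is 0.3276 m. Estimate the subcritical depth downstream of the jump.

Fr₁ = V₁/√(g·y₁) = 14.08/√(9.81×0.3276) = 7.854.
Bélanger equation: y₂/y₁ = ½[√(1 + 8Fr₁²) − 1] = ½[√494.49 − 1] = 10.62.
y₂ = 10.62 × 0.3276 = 3.479 m.

y₂ = 3.479 m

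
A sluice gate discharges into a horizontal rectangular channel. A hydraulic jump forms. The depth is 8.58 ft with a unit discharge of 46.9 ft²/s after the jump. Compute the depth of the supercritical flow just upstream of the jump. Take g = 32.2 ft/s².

y₁ = 1.57 ft

V₂ = q/y₂ = 46.9/8.58 = 5.47 ft/s; Fr₂ = V₂/√(g·y₂) = 0.329.
Applying the sequent-depth relation in reverse, y₁/y₂ = ½[√(1 + 8Fr₂²) − 1] = ½[√1.865 − 1] = 0.183.
y₁ = 0.183 × 8.58 = 1.57 ft.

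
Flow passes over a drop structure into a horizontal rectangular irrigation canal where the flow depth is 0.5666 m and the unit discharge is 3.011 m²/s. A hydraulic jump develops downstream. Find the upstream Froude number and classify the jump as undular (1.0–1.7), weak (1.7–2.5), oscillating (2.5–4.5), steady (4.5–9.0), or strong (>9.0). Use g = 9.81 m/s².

Fr₁ = 2.254; weak jump

V₁ = q/y₁ = 3.011/0.5666 = 5.314 m/s. Fr₁ = V₁/√(g·y₁) = 5.314/√(9.81×0.5666) = 2.254.
Fr₁ = 2.254 lies in the weak range.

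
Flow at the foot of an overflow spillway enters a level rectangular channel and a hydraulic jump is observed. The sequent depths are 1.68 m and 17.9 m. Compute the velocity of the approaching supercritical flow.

For a rectangular channel the momentum equation gives q² = ½·g·y₁·y₂·(y₁ + y₂) = ½×9.81×1.68×17.9×19.6 = 2888.
q = √2888 = 53.7 m²/s.
V₁ = q/y₁ = 53.7/1.68 = 32.0 m/s.

V₁ = 32.0 m/s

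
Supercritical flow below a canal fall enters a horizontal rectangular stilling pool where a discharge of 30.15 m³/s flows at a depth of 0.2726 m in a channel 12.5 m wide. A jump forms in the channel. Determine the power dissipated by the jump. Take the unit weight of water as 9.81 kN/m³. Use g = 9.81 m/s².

q = Q/b = 30.15/12.5 = 2.412 m²/s; V₁ = q/y₁ = 8.848 m/s. Fr₁ = V₁/√(g·y₁) = 5.411.
Bélanger equation: y₂/y₁ = ½[√(1 + 8Fr₁²) − 1] = ½[√235.21 − 1] = 7.168.
y₂ = 7.168 × 0.2726 = 1.954 m.
Head loss: ΔE = (y₂ − y₁)³/(4y₁y₂) = (1.954 − 0.2726)³/(4×0.2726×1.954) = 4.754/2.131 = 2.231 m.
P = γ·Q·ΔE = 9.81 × 30.15 × 2.231 = 659.9 kW.

P = 659.9 kW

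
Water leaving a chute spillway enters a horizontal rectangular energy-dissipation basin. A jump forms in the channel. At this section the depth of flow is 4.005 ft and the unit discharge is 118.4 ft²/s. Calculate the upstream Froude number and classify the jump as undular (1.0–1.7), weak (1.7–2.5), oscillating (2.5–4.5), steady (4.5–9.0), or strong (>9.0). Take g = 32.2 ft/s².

V₁ = q/y₁ = 118.4/4.005 = 29.56 ft/s. Fr₁ = V₁/√(g·y₁) = 29.56/√(32.2×4.005) = 2.603.
Fr₁ = 2.603 lies in the oscillating range.

Fr₁ = 2.603; oscillating jump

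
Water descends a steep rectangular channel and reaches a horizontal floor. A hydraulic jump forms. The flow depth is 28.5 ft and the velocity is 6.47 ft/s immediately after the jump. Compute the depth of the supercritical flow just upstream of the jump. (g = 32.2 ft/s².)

y₁ = 2.40 ft

Fr₂ = V₂/√(g·y₂) = 6.47/√(32.2×28.5) = 0.214.
The Bélanger relation is symmetric: y₁/y₂ = ½[√(1 + 8Fr₂²) − 1] = ½[√1.365 − 1] = 0.0841.
y₁ = 0.0841 × 28.5 = 2.40 ft.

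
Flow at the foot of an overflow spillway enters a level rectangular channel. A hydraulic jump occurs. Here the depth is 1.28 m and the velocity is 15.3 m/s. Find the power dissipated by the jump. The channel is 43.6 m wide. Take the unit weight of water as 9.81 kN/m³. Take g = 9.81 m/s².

P = 47178 kW

Fr₁ = V₁/√(g·y₁) = 15.3/√(9.81×1.28) = 4.32.
Sequent-depth ratio: y₂/y₁ = ½[√(1 + 8Fr₁²) − 1] = ½[√150.1 − 1] = 5.63.
y₂ = 5.63 × 1.28 = 7.20 m.
q = V₁·y₁ = 15.3 × 1.28 = 19.6 m²/s. V₂ = q/y₂ = 19.6/7.20 = 2.72 m/s. E₁ = y₁ + V₁²/2g = 13.2 m; E₂ = y₂ + V₂²/2g = 7.58 m. ΔE = E₁ − E₂ = 5.63 m.
Q = q·b = 19.6 × 43.6 = 854 m³/s. P = γ·Q·ΔE = 9.81 × 854 × 5.63 = 47178 kW.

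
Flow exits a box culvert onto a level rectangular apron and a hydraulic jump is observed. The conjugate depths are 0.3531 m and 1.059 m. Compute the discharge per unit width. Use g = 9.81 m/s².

For a rectangular channel the momentum equation gives q² = ½·g·y₁·y₂·(y₁ + y₂) = ½×9.81×0.3531×1.059×1.412 = 2.590.
q = √2.590 = 1.609 m²/s.

q = 1.609 m²/s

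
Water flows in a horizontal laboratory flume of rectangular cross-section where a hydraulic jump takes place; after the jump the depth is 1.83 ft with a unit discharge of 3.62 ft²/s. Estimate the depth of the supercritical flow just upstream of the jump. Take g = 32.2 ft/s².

V₂ = q/y₂ = 3.62/1.83 = 1.98 ft/s; Fr₂ = V₂/√(g·y₂) = 0.258.
Applying the sequent-depth relation in reverse, y₁/y₂ = ½[√(1 + 8Fr₂²) − 1] = ½[√1.531 − 1] = 0.119.
y₁ = 0.119 × 1.83 = 0.217 ft.

y₁ = 0.217 ft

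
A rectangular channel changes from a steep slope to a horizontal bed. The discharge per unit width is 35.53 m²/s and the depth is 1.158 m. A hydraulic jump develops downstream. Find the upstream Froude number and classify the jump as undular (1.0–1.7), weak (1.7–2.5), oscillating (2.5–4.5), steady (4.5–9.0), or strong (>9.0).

V₁ = q/y₁ = 35.53/1.158 = 30.68 m/s. Fr₁ = V₁/√(g·y₁) = 30.68/√(9.81×1.158) = 9.103.
Fr₁ = 9.103 lies in the strong range.

Fr₁ = 9.103; strong jump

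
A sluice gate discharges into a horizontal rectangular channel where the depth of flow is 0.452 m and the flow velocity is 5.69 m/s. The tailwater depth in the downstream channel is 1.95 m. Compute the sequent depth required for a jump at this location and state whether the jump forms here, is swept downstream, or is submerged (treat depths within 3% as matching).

Fr₁ = V₁/√(g·y₁) = 5.69/√(9.81×0.452) = 2.70.
From the momentum equation for a rectangular channel, y₂/y₁ = ½[√(1 + 8Fr₁²) − 1] = ½[√59.41 − 1] = 3.35.
y₂ = 3.35 × 0.452 = 1.52 m.
Tailwater y_tw = 1.95 m: y_tw > y₂, so the jump is submerged.

y₂ = 1.52 m; the jump is submerged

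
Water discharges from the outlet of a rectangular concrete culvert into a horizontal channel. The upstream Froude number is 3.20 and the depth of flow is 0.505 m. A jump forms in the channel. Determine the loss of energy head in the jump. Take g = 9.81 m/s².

Fr₁ = 3.20 (given).
Sequent-depth ratio: y₂/y₁ = ½[√(1 + 8Fr₁²) − 1] = ½[√82.92 − 1] = 4.05.
y₂ = 4.05 × 0.505 = 2.05 m.
Head loss: ΔE = (y₂ − y₁)³/(4y₁y₂) = (2.05 − 0.505)³/(4×0.505×2.05) = 3.66/4.13 = 0.886 m.

ΔE = 0.886 m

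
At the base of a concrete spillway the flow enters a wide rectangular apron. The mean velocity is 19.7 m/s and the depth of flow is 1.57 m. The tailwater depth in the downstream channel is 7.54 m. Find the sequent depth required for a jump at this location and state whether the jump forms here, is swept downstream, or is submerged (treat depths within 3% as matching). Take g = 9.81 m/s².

Fr₁ = V₁/√(g·y₁) = 19.7/√(9.81×1.57) = 5.02.
From the momentum equation for a rectangular channel, y₂/y₁ = ½[√(1 + 8Fr₁²) − 1] = ½[√202.6 − 1] = 6.62.
y₂ = 6.62 × 1.57 = 10.4 m.
Tailwater y_tw = 7.54 m: y_tw < y₂, so the jump is swept downstream.

y₂ = 10.4 m; the jump is swept downstream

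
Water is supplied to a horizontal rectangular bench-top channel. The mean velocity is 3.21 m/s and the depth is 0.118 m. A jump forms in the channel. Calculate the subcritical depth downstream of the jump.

y₂ = 0.442 m

Fr₁ = V₁/√(g·y₁) = 3.21/√(9.81×0.118) = 2.98.
Conjugate-depth relation: y₂/y₁ = ½[√(1 + 8Fr₁²) − 1] = ½[√72.21 − 1] = 3.75.
y₂ = 3.75 × 0.118 = 0.442 m.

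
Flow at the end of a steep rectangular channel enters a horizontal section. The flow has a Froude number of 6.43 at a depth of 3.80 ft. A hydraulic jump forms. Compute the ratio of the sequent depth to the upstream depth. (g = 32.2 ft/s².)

Fr₁ = 6.43 (given).
Sequent-depth ratio: y₂/y₁ = ½[√(1 + 8Fr₁²) − 1] = ½[√331.8 − 1] = 8.61.

y₂/y₁ = 8.61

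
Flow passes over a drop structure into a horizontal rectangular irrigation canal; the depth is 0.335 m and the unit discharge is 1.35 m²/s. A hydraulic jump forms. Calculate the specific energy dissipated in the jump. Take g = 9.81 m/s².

ΔE = 0.149 m

V₁ = q/y₁ = 1.35/0.335 = 4.03 m/s. Fr₁ = V₁/√(g·y₁) = 4.03/√(9.81×0.335) = 2.22.
Sequent-depth ratio: y₂/y₁ = ½[√(1 + 8Fr₁²) − 1] = ½[√40.53 − 1] = 2.68.
y₂ = 2.68 × 0.335 = 0.899 m.
V₂ = q/y₂ = 1.35/0.899 = 1.50 m/s. E₁ = y₁ + V₁²/2g = 1.16 m; E₂ = y₂ + V₂²/2g = 1.01 m. ΔE = E₁ − E₂ = 0.149 m.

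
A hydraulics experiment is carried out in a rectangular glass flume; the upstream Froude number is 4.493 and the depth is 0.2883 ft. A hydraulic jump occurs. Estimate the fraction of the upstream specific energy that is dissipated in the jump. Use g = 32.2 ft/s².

ΔE/E₁ = 0.444 (44.4%)

Fr₁ = 4.493 (given).
By Bélanger, y₂/y₁ = ½[√(1 + 8Fr₁²) − 1] = ½[√162.50 − 1] = 5.874.
y₂ = 5.874 × 0.2883 = 1.693 ft.
E₁ = y₁(1 + Fr₁²/2) = 0.2883×(1 + 4.493²/2) = 3.198 ft. ΔE = (y₂ − y₁)³/(4y₁y₂) = 1.421 ft. ΔE/E₁ = 1.421/3.198 = 0.444.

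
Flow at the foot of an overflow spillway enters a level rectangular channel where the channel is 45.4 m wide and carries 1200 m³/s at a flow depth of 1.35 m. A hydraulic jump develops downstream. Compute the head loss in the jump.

ΔE = 10.9 m

q = Q/b = 1200/45.4 = 26.4 m²/s; V₁ = q/y₁ = 19.6 m/s. Fr₁ = V₁/√(g·y₁) = 5.38.
Bélanger equation: y₂/y₁ = ½[√(1 + 8Fr₁²) − 1] = ½[√232.6 − 1] = 7.13.
y₂ = 7.13 × 1.35 = 9.62 m.
Head loss: ΔE = (y₂ − y₁)³/(4y₁y₂) = (9.62 − 1.35)³/(4×1.35×9.62) = 565/51.9 = 10.9 m.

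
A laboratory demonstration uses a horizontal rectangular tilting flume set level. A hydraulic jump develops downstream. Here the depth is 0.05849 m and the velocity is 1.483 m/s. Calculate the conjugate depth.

y₂ = 0.1353 m

Fr₁ = V₁/√(g·y₁) = 1.483/√(9.81×0.05849) = 1.958.
From the momentum equation for a rectangular channel, y₂/y₁ = ½[√(1 + 8Fr₁²) − 1] = ½[√31.663 − 1] = 2.314.
y₂ = 2.314 × 0.05849 = 0.1353 m.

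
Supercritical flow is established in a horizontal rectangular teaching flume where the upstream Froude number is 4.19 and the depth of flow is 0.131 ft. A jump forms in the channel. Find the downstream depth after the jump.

Fr₁ = 4.19 (given).
Bélanger equation: y₂/y₁ = ½[√(1 + 8Fr₁²) − 1] = ½[√141.4 − 1] = 5.45.
y₂ = 5.45 × 0.131 = 0.714 ft.

y₂ = 0.714 ft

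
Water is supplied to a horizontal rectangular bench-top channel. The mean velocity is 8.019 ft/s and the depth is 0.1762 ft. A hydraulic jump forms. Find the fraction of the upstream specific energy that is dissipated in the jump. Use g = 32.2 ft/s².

ΔE/E₁ = 0.311 (31.1%)

Fr₁ = V₁/√(g·y₁) = 8.019/√(32.2×0.1762) = 3.367.
Bélanger equation: y₂/y₁ = ½[√(1 + 8Fr₁²) − 1] = ½[√91.671 − 1] = 4.287.
y₂ = 4.287 × 0.1762 = 0.7554 ft.
E₁ = y₁ + V₁²/2g = 1.175 ft. ΔE = (y₂ − y₁)³/(4y₁y₂) = 0.3650 ft. ΔE/E₁ = 0.3650/1.175 = 0.311.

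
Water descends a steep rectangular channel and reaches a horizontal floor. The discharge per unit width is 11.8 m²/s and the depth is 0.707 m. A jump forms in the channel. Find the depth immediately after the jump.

V₁ = q/y₁ = 11.8/0.707 = 16.7 m/s. Fr₁ = V₁/√(g·y₁) = 16.7/√(9.81×0.707) = 6.34.
By Bélanger, y₂/y₁ = ½[√(1 + 8Fr₁²) − 1] = ½[√322.3 − 1] = 8.48.
y₂ = 8.48 × 0.707 = 5.99 m.

y₂ = 5.99 m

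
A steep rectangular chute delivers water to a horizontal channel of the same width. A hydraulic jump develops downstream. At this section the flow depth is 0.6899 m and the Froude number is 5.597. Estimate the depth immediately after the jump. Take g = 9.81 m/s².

y₂ = 5.127 m

Fr₁ = 5.597 (given).
Sequent-depth ratio: y₂/y₁ = ½[√(1 + 8Fr₁²) − 1] = ½[√251.61 − 1] = 7.431.
y₂ = 7.431 × 0.6899 = 5.127 m.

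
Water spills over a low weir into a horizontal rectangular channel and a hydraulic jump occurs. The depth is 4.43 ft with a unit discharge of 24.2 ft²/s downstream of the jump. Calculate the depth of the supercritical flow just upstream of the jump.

V₂ = q/y₂ = 24.2/4.43 = 5.46 ft/s; Fr₂ = V₂/√(g·y₂) = 0.457.
Since the conjugate-depth ratio holds either way, y₁/y₂ = ½[√(1 + 8Fr₂²) − 1] = ½[√2.674 − 1] = 0.318.
y₁ = 0.318 × 4.43 = 1.41 ft.

y₁ = 1.41 ft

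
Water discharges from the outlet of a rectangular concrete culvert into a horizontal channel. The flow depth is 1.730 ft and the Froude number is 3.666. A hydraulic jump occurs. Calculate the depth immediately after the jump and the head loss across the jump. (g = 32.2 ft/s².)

y₂ = 8.146 ft; ΔE = 4.685 ft

Fr₁ = 3.666 (given).
Bélanger equation: y₂/y₁ = ½[√(1 + 8Fr₁²) − 1] = ½[√108.52 − 1] = 4.709.
y₂ = 4.709 × 1.730 = 8.146 ft.
V₁ = Fr₁·√(g·y₁) = 3.666×√(32.2×1.730) = 27.36 ft/s; q = V₁·y₁ = 47.34 ft²/s. V₂ = q/y₂ = 47.34/8.146 = 5.811 ft/s. E₁ = y₁ + V₁²/2g = 13.36 ft; E₂ = y₂ + V₂²/2g = 8.670 ft. ΔE = E₁ − E₂ = 4.685 ft.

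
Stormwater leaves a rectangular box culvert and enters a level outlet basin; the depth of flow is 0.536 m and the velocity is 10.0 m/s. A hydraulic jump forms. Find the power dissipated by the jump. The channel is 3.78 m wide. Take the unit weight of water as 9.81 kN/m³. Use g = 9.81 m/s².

P = 482 kW

Fr₁ = V₁/√(g·y₁) = 10.0/√(9.81×0.536) = 4.36.
Conjugate-depth relation: y₂/y₁ = ½[√(1 + 8Fr₁²) − 1] = ½[√153.1 − 1] = 5.69.
y₂ = 5.69 × 0.536 = 3.05 m.
Head loss: ΔE = (y₂ − y₁)³/(4y₁y₂) = (3.05 − 0.536)³/(4×0.536×3.05) = 15.9/6.54 = 2.43 m.
q = V₁·y₁ = 10.0 × 0.536 = 5.36 m²/s. Q = q·b = 5.36 × 3.78 = 20.3 m³/s. P = γ·Q·ΔE = 9.81 × 20.3 × 2.43 = 482 kW.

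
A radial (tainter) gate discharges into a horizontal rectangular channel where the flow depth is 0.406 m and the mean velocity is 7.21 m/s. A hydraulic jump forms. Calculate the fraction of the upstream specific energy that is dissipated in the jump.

Fr₁ = V₁/√(g·y₁) = 7.21/√(9.81×0.406) = 3.61.
By Bélanger, y₂/y₁ = ½[√(1 + 8Fr₁²) − 1] = ½[√105.4 − 1] = 4.63.
y₂ = 4.63 × 0.406 = 1.88 m.
E₁ = y₁ + V₁²/2g = 3.06 m. ΔE = (y₂ − y₁)³/(4y₁y₂) = 1.05 m. ΔE/E₁ = 1.05/3.06 = 0.344.

ΔE/E₁ = 0.344 (34.4%)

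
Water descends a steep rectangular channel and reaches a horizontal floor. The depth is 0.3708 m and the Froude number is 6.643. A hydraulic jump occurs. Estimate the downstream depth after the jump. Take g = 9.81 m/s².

y₂ = 3.303 m

Fr₁ = 6.643 (given).
From the momentum equation for a rectangular channel, y₂/y₁ = ½[√(1 + 8Fr₁²) − 1] = ½[√354.04 − 1] = 8.908.
y₂ = 8.908 × 0.3708 = 3.303 m.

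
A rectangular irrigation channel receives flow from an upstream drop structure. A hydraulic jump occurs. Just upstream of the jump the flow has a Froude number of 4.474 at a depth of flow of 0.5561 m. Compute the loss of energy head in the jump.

Fr₁ = 4.474 (given).
Conjugate-depth relation: y₂/y₁ = ½[√(1 + 8Fr₁²) − 1] = ½[√161.13 − 1] = 5.847.
y₂ = 5.847 × 0.5561 = 3.251 m.
Head loss: ΔE = (y₂ − y₁)³/(4y₁y₂) = (3.251 − 0.5561)³/(4×0.5561×3.251) = 19.58/7.233 = 2.707 m.

ΔE = 2.707 m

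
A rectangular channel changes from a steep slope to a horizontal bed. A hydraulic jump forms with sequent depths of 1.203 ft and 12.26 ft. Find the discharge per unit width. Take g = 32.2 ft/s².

For a rectangular channel the momentum equation gives q² = ½·g·y₁·y₂·(y₁ + y₂) = ½×32.2×1.203×12.26×13.46 = 3197.
q = √3197 = 56.54 ft²/s.

q = 56.54 ft²/s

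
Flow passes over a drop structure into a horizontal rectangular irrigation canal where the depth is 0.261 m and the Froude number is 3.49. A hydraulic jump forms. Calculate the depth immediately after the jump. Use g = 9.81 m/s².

Fr₁ = 3.49 (given).
By Bélanger, y₂/y₁ = ½[√(1 + 8Fr₁²) − 1] = ½[√98.44 − 1] = 4.46.
y₂ = 4.46 × 0.261 = 1.16 m.

y₂ = 1.16 m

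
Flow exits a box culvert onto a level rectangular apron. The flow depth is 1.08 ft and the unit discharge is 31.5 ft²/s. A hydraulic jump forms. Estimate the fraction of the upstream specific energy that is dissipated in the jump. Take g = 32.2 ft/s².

V₁ = q/y₁ = 31.5/1.08 = 29.2 ft/s. Fr₁ = V₁/√(g·y₁) = 29.2/√(32.2×1.08) = 4.95.
Bélanger equation: y₂/y₁ = ½[√(1 + 8Fr₁²) − 1] = ½[√196.7 − 1] = 6.51.
y₂ = 6.51 × 1.08 = 7.03 ft.
E₁ = y₁ + V₁²/2g = 14.3 ft. ΔE = (y₂ − y₁)³/(4y₁y₂) = 6.94 ft. ΔE/E₁ = 6.94/14.3 = 0.486.

ΔE/E₁ = 0.486 (48.6%)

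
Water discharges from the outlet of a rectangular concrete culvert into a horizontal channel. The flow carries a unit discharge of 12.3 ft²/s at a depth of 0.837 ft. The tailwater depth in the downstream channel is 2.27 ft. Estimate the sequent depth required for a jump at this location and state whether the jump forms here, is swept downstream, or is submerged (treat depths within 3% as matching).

y₂ = 2.96 ft; the jump is swept downstream

V₁ = q/y₁ = 12.3/0.837 = 14.7 ft/s. Fr₁ = V₁/√(g·y₁) = 14.7/√(32.2×0.837) = 2.83.
Sequent-depth ratio: y₂/y₁ = ½[√(1 + 8Fr₁²) − 1] = ½[√65.10 − 1] = 3.53.
y₂ = 3.53 × 0.837 = 2.96 ft.
Tailwater y_tw = 2.27 ft: y_tw < y₂, so the jump is swept downstream.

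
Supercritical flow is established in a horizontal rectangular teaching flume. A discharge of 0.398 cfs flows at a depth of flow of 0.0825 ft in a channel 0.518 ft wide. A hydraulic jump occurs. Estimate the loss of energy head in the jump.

q = Q/b = 0.398/0.518 = 0.768 ft²/s; V₁ = q/y₁ = 9.31 ft/s. Fr₁ = V₁/√(g·y₁) = 5.71.
By Bélanger, y₂/y₁ = ½[√(1 + 8Fr₁²) − 1] = ½[√262.2 − 1] = 7.60.
y₂ = 7.60 × 0.0825 = 0.627 ft.
V₂ = q/y₂ = 0.768/0.627 = 1.23 ft/s. E₁ = y₁ + V₁²/2g = 1.43 ft; E₂ = y₂ + V₂²/2g = 0.650 ft. ΔE = E₁ − E₂ = 0.779 ft.

ΔE = 0.779 ft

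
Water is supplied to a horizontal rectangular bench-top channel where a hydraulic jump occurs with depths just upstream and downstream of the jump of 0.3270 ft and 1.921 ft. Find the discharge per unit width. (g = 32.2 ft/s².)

q = 4.768 ft²/s

For a rectangular channel the momentum equation gives q² = ½·g·y₁·y₂·(y₁ + y₂) = ½×32.2×0.3270×1.921×2.248 = 22.74.
q = √22.74 = 4.768 ft²/s.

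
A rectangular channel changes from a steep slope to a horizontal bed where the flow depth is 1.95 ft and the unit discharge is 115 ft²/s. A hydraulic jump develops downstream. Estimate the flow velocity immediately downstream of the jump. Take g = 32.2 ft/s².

V₁ = q/y₁ = 115/1.95 = 59.0 ft/s. Fr₁ = V₁/√(g·y₁) = 59.0/√(32.2×1.95) = 7.44.
Bélanger equation: y₂/y₁ = ½[√(1 + 8Fr₁²) − 1] = ½[√444.1 − 1] = 10.0.
y₂ = 10.0 × 1.95 = 19.6 ft.
V₂ = q/y₂ = 115/19.6 = 5.88 ft/s.

V₂ = 5.88 ft/s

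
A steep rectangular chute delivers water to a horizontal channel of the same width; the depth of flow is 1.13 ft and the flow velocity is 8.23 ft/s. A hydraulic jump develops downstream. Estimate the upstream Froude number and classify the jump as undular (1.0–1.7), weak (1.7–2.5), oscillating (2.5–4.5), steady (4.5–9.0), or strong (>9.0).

Fr₁ = V₁/√(g·y₁) = 8.23/√(32.2×1.13) = 1.36.
Fr₁ = 1.36 lies in the undular range.

Fr₁ = 1.36; undular jump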